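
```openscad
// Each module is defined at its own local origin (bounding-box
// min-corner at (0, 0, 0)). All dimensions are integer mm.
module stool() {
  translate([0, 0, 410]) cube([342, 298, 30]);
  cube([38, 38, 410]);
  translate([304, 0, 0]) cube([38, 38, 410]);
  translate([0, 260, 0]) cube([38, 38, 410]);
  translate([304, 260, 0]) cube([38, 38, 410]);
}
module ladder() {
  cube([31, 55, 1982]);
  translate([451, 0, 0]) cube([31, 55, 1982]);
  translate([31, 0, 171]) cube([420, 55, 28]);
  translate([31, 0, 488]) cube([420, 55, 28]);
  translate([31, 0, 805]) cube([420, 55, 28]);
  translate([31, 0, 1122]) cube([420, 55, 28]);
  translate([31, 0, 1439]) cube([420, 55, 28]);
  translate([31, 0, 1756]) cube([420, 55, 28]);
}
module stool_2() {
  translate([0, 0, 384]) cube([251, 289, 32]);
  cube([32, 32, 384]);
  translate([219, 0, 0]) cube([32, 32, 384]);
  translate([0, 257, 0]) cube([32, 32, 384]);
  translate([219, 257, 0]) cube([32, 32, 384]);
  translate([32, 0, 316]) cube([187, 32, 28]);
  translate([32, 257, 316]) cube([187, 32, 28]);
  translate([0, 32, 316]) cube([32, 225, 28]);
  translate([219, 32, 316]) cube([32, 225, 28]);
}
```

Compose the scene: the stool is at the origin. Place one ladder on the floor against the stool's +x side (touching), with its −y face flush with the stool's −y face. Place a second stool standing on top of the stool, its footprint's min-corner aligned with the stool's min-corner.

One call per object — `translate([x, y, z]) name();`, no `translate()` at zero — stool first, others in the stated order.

stool();
translate([342, 0, 0]) ladder();
translate([0, 0, 440]) stool_2();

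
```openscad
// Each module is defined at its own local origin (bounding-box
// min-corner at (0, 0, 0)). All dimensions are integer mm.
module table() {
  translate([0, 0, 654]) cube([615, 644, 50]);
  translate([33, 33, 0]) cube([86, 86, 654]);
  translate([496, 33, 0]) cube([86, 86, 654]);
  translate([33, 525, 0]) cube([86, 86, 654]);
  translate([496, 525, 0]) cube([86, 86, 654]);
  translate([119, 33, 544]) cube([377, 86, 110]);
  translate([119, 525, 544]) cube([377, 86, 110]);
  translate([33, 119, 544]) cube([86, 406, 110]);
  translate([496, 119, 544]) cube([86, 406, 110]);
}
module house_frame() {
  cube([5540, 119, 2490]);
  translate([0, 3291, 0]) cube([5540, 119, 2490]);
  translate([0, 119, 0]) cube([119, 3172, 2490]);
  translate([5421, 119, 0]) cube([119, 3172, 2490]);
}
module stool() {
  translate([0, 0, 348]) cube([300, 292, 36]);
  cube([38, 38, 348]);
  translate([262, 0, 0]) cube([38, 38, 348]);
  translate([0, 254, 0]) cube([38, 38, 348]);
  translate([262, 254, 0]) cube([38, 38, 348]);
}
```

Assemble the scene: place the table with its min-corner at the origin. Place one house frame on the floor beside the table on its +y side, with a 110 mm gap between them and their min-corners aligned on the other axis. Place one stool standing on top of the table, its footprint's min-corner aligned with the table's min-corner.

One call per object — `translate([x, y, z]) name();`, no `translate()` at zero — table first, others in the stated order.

table();
translate([0, 754, 0]) house_frame();
translate([0, 0, 704]) stool();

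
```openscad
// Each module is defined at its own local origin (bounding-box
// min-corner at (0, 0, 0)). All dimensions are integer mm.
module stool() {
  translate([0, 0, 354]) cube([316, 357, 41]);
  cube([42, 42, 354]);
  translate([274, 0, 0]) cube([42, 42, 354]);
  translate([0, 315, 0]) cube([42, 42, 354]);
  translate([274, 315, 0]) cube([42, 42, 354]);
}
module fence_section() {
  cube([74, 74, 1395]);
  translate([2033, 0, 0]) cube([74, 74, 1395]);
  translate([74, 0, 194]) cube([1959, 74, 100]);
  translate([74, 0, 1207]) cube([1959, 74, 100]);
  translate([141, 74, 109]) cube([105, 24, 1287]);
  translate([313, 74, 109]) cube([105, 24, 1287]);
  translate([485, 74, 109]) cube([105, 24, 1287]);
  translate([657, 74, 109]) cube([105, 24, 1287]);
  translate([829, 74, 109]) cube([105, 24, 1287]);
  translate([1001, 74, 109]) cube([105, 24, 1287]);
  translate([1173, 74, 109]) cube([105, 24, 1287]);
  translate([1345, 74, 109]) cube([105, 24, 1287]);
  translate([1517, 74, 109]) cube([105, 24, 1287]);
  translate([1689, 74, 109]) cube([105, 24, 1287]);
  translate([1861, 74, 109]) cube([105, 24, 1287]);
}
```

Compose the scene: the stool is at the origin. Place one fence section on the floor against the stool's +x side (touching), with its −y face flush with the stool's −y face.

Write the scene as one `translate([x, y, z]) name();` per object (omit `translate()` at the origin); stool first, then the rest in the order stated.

stool();
translate([316, 0, 0]) fence_section();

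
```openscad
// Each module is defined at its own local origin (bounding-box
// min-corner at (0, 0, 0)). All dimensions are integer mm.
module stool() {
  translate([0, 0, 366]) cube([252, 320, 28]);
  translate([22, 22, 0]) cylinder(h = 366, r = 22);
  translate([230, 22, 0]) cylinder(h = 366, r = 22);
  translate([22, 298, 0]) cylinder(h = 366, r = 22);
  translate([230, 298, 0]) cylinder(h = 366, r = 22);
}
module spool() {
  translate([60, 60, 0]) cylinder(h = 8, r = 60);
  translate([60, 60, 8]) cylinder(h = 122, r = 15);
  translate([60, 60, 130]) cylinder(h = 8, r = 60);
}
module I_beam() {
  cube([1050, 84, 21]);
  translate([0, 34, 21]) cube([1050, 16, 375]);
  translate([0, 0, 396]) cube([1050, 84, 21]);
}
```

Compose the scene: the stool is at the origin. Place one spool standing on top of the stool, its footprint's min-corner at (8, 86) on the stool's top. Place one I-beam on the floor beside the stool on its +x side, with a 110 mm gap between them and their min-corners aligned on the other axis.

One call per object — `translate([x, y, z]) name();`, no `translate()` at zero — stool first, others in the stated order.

stool();
translate([8, 86, 394]) spool();
translate([362, 0, 0]) I_beam();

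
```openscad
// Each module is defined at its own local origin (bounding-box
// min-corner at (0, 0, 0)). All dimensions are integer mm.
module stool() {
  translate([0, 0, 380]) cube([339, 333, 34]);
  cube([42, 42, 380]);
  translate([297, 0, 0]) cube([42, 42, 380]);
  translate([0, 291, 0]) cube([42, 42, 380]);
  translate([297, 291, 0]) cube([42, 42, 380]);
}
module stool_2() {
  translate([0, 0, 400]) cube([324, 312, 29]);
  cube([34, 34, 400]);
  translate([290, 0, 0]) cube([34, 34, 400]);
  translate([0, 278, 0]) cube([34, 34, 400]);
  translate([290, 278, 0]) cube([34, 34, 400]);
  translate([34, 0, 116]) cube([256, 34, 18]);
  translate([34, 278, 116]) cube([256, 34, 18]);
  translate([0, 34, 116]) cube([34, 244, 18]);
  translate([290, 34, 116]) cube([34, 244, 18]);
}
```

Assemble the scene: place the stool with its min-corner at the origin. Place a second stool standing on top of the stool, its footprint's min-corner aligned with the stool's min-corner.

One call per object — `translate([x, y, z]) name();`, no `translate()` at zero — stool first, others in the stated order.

stool();
translate([0, 0, 414]) stool_2();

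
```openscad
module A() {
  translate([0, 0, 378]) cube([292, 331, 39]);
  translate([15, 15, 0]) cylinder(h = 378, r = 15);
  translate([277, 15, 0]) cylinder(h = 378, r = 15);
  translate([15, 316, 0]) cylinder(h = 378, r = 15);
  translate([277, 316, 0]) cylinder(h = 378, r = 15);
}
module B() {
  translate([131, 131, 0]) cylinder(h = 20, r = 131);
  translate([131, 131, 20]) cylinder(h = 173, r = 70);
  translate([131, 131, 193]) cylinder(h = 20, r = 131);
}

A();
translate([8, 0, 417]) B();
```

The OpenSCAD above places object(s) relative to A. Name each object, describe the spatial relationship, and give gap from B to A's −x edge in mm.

The spool's min-x is at 8; the stool's min-x is 0; gap = 8 mm.

A is a stool. B is a spool. The spool is on top of the stool. The gap from the spool to the stool's −x edge is 8 mm.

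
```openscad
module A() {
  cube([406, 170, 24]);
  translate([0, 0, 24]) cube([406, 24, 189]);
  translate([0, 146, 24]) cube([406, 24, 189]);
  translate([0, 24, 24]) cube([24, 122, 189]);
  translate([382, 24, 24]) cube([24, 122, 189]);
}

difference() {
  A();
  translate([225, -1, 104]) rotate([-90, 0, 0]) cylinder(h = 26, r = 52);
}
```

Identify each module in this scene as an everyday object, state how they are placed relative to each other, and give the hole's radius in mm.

The subtracted cylinder has r = 52 mm.

A is an open box. The open box has a circular hole through its front wall. The hole's radius is 52 mm.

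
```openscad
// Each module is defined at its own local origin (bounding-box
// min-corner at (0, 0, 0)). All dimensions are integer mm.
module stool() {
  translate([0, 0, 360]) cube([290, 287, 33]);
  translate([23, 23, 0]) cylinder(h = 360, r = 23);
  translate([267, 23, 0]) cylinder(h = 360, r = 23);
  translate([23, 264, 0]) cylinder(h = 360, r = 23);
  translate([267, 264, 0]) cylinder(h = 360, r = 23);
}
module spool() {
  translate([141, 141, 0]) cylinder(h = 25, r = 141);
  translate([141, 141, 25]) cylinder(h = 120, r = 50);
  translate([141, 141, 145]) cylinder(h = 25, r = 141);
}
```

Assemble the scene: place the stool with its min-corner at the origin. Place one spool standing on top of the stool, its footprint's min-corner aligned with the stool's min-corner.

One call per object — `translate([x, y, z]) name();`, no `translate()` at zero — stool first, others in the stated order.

stool();
translate([0, 0, 393]) spool();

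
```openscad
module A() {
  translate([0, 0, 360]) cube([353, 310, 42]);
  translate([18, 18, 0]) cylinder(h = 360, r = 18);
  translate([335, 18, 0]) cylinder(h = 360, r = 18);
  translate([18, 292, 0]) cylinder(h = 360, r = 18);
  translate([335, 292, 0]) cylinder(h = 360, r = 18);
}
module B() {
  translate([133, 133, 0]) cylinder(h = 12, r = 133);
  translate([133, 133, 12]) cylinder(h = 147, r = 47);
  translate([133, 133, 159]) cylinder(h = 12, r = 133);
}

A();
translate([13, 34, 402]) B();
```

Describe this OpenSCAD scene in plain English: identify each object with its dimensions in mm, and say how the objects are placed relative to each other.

A is a four-legged stool. The seat is a 353×310×42 mm slab whose top surface is at z = 402 mm; four round legs, each 36 mm in diameter, run from the floor (z = 0) to the underside of the seat, each leg's axis is inset half a diameter from the nearest pair of seat edges (so the leg's bounding box is flush with the corner).

B is a spool: two coaxial disc flanges of radius 133 mm and thickness 12 mm, joined by a core cylinder of radius 47 mm and height 147 mm. The lower flange rests on z = 0 and the three cylinders share a vertical axis.

The spool is on top of the stool.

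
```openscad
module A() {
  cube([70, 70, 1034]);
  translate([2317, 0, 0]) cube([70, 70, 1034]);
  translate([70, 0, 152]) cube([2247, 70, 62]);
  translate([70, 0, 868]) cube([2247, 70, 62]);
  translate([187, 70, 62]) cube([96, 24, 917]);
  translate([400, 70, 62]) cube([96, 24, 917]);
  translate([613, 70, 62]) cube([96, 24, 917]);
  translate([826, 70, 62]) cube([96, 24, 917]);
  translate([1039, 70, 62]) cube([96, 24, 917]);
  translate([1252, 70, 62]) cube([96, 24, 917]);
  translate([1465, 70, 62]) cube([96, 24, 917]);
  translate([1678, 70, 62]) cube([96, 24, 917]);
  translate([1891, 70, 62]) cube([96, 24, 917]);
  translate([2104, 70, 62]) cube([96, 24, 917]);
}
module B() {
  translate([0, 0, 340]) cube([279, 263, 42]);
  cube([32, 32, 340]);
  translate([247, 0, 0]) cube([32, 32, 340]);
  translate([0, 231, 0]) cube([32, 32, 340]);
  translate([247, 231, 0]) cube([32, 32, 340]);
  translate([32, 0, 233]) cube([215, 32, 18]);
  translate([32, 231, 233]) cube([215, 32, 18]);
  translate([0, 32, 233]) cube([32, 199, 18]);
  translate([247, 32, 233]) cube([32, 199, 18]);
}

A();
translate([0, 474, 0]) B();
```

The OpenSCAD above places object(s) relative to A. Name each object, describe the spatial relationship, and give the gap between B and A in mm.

The stool's nearest face is 380 mm from the fence section's +y face.

A is a fence section. B is a stool. The stool is on the floor beside the fence section on its +y side. The gap between the stool and the fence section is 380 mm.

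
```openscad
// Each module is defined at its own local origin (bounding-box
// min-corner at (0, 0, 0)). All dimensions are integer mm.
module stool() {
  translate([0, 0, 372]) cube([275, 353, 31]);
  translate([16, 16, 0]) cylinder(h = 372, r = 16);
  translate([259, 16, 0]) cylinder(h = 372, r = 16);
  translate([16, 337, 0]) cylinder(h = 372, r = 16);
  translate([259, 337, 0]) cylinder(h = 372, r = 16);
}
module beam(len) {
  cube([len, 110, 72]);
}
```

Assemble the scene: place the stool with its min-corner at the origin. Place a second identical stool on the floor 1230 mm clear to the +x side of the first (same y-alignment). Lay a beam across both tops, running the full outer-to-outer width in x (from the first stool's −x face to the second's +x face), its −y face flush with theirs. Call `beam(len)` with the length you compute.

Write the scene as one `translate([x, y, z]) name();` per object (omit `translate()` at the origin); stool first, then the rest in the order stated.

stool();
translate([1505, 0, 0]) stool();
translate([0, 0, 403]) beam(1780);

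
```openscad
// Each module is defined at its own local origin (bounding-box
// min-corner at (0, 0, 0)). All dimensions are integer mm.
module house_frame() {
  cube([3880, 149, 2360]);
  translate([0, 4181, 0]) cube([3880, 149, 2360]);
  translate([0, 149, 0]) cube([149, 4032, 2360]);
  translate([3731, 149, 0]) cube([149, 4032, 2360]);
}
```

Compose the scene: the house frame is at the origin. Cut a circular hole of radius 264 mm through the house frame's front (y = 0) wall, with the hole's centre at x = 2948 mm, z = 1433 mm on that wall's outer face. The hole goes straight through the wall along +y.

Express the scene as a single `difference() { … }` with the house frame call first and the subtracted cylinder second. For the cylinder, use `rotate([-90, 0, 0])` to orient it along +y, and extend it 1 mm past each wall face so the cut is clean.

difference() {
  house_frame();
  translate([2948, -1, 1433]) rotate([-90, 0, 0]) cylinder(h = 151, r = 264);
}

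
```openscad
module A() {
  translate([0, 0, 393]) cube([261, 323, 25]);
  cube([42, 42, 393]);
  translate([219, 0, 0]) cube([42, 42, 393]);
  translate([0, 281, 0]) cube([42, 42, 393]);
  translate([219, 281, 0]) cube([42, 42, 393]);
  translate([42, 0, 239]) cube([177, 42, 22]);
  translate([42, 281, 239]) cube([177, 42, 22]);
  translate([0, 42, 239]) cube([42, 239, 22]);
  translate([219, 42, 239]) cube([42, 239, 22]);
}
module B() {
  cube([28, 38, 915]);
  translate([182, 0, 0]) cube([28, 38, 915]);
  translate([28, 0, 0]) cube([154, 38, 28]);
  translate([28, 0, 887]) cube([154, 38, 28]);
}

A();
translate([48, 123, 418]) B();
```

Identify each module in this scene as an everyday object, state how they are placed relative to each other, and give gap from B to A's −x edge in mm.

A is a stool. B is a picture frame. The picture frame is on top of the stool. The gap from the picture frame to the stool's −x edge is 48 mm.

The picture frame's min-x is at 48; the stool's min-x is 0; gap = 48 mm.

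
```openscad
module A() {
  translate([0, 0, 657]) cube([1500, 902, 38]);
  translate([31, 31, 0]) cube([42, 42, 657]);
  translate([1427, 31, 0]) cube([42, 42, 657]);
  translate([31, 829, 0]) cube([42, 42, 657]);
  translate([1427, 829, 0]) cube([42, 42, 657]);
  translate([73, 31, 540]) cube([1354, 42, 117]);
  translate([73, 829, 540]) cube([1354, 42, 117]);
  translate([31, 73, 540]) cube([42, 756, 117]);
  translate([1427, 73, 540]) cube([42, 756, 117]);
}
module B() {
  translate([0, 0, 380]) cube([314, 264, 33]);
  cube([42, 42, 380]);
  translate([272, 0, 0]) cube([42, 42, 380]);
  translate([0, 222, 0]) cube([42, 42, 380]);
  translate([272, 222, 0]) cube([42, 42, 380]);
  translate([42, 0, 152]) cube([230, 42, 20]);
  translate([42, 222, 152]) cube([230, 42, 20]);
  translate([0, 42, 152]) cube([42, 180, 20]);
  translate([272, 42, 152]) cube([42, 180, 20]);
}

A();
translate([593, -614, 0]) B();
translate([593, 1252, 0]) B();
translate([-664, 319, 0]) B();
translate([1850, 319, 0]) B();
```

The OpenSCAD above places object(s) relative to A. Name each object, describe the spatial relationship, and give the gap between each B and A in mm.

Each stool's nearest face is 350 mm from the table's bounding box.

A is a table. B is a stool. Four stools sit around the table at the −y, +y, −x, +x sides. The gap between each stool and the table is 350 mm.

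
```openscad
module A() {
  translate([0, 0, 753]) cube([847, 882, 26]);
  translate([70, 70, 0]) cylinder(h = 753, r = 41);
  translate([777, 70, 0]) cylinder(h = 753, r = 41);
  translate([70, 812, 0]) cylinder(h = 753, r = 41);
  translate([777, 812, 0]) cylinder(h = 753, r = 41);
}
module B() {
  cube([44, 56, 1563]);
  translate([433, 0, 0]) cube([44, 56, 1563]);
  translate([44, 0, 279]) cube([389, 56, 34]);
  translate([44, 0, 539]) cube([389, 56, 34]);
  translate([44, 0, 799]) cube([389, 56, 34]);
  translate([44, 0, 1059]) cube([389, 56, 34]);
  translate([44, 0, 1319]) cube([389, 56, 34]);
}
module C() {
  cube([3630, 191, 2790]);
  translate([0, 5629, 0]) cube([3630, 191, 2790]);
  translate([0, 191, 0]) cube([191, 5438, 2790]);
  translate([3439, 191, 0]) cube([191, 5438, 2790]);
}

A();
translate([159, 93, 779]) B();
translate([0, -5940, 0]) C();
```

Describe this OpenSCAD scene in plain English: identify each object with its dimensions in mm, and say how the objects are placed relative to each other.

A is a table: top 847 mm (x) × 882 mm (y), 26 mm thick, upper face at z = 779 mm, on four round legs of 82 mm diameter, each leg's bounding box inset 29 mm from the nearest pair of top edges, running from z = 0 to the bottom of the top.

B is a wooden ladder with two side rails of 44×56 mm section and 1563 mm height, set 477 mm apart overall. Between them run 5 rectangular rungs (56 mm deep, 34 mm thick), front faces flush with the rails' −y face. The bottom of the first rung is 279 mm above the floor and each subsequent rung is 260 mm higher than the one below.

C is the wall frame of a small rectangular building: four walls, each 2790 mm tall and 191 mm thick, enclosing a footprint 3630 mm (x) by 5820 mm (y) outside-to-outside, with no floor or roof. The front and back walls (the −y and +y sides) span the full width; the two side walls fit between them.

The ladder is on top of the table. The house frame is on the floor beside the table on its −y side.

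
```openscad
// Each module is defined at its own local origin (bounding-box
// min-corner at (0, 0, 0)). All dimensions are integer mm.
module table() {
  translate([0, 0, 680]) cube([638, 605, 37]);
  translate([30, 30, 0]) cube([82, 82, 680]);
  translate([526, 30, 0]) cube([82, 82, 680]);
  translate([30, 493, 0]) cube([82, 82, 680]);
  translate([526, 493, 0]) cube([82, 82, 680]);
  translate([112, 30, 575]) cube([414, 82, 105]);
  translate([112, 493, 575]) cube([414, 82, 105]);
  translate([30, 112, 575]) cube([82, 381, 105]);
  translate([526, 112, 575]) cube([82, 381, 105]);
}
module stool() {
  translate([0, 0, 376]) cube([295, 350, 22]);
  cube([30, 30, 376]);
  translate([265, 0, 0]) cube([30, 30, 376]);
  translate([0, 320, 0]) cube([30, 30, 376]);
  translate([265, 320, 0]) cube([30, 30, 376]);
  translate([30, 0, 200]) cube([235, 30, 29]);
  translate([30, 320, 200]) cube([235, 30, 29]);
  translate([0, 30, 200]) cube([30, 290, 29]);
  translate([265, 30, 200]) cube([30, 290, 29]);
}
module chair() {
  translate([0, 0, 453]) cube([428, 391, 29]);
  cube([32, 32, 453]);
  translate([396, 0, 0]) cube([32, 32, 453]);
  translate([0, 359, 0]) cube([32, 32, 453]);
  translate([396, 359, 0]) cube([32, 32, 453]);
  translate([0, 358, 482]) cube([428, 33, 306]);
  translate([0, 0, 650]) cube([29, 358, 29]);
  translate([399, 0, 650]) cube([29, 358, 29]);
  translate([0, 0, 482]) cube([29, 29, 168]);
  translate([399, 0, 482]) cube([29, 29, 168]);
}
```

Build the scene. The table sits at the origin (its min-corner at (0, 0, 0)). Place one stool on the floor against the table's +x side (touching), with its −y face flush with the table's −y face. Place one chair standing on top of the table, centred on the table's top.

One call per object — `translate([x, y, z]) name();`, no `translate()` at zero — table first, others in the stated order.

table();
translate([638, 0, 0]) stool();
translate([105, 107, 717]) chair();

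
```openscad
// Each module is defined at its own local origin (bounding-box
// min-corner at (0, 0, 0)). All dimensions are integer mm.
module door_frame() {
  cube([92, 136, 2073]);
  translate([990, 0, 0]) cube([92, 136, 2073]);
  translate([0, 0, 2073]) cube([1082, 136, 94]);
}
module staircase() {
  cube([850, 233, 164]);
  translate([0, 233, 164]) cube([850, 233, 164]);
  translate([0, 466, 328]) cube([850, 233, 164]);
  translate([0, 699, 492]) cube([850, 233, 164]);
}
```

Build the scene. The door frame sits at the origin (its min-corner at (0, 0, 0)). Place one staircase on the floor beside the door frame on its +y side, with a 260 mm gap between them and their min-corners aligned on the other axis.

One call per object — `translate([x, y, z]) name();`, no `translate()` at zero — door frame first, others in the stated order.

door_frame();
translate([0, 396, 0]) staircase();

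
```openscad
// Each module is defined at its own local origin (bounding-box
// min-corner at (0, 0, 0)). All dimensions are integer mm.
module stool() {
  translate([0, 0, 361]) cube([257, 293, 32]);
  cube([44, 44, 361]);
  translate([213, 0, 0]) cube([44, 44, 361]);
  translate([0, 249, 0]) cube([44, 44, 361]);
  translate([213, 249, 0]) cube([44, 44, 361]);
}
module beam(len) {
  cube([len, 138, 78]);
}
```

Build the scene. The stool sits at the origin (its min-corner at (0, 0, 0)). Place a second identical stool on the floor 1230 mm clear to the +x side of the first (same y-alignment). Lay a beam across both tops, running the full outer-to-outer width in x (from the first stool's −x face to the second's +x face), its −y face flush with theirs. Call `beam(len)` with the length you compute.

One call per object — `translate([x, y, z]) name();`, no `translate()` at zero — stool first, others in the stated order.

stool();
translate([1487, 0, 0]) stool();
translate([0, 0, 393]) beam(1744);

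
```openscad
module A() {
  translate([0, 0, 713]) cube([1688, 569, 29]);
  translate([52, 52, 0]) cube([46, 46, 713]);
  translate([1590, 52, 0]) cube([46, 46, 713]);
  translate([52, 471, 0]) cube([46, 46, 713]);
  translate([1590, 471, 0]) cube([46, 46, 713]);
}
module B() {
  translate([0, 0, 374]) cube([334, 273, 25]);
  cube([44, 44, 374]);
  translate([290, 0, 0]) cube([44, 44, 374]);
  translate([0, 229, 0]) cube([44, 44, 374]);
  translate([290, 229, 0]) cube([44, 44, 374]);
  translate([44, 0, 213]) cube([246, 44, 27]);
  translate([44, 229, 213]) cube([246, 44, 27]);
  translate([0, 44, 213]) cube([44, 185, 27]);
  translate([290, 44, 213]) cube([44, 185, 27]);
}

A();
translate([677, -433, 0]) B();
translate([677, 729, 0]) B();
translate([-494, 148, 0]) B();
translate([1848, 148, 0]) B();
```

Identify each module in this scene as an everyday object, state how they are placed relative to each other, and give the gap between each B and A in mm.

Each stool's nearest face is 160 mm from the table's bounding box.

A is a table. B is a stool. Four stools sit around the table at the −y, +y, −x, +x sides. The gap between each stool and the table is 160 mm.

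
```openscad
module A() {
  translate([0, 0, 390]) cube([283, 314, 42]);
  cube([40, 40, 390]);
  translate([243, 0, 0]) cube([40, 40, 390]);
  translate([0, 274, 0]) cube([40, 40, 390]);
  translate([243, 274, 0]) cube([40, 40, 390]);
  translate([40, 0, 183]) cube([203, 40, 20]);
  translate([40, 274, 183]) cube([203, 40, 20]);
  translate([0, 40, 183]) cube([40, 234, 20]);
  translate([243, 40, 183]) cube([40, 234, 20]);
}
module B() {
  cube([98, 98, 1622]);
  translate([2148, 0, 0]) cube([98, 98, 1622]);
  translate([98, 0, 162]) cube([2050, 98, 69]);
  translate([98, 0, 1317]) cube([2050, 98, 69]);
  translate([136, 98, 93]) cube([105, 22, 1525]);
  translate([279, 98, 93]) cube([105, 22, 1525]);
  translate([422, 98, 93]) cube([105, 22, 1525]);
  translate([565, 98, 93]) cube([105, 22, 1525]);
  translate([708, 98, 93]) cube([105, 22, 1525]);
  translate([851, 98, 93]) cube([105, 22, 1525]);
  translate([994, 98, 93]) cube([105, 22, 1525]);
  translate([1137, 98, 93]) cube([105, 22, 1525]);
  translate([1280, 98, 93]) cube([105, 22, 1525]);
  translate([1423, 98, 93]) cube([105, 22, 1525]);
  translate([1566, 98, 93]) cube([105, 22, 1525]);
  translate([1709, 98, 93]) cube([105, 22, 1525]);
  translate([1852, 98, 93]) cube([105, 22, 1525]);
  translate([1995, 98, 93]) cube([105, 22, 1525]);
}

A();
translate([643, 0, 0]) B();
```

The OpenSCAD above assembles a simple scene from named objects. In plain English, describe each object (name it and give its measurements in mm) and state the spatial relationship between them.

A is a four-legged stool. The seat is a 283×314×42 mm slab whose top surface is at z = 432 mm; four square legs, each 40×40 mm in cross-section, run from the floor (z = 0) to the underside of the seat, each flush with a corner of the seat. Four stretchers, 40 mm wide and 20 mm tall, connect adjacent legs with their undersides at z = 183 mm, each running between the inner faces of the legs it joins and aligned with the legs' outer faces on the other axis.

B is a fence section. Two 98×98 mm posts, 1622 mm tall, stand on the floor with a clear span of 2050 mm between their inner faces. Two horizontal rails of 98×69 mm section span the gap between the posts with their undersides at z = 162 mm and z = 1317 mm, flush with the posts' −y face. 14 pickets, each 105 mm wide, 22 mm thick and 1525 mm tall, are fixed to the +y face of the rails with their bottoms at z = 93 mm, evenly spaced across the span with equal gaps (rounded down to the nearest mm) at the −x end and between each pair — any rounding remainder accumulates at the +x end.

The fence section is on the floor beside the stool on its +x side.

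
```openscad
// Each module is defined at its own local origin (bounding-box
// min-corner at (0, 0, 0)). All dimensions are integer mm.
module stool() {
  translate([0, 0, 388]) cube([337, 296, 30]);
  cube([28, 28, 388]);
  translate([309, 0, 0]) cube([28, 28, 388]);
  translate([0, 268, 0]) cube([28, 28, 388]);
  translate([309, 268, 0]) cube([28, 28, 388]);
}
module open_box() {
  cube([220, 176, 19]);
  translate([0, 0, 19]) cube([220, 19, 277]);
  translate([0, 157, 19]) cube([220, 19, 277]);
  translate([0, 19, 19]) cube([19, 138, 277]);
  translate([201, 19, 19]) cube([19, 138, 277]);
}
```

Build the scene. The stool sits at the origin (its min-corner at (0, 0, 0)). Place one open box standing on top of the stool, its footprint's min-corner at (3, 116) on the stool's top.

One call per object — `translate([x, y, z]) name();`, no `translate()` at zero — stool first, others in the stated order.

stool();
translate([3, 116, 418]) open_box();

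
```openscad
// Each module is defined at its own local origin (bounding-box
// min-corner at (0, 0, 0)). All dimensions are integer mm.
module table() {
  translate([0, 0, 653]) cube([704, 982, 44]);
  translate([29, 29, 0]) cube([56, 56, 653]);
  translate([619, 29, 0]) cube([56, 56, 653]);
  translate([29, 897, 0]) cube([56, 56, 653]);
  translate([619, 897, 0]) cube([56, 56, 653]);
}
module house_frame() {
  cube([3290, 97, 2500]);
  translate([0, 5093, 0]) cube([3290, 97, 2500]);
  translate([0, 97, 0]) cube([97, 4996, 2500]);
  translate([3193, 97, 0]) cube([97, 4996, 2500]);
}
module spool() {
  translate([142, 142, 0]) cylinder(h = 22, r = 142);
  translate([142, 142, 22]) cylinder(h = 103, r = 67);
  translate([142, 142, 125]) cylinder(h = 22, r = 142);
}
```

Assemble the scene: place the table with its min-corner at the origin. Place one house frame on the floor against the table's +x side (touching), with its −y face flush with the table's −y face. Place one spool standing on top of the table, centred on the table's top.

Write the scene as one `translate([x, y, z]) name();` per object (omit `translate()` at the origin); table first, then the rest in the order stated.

table();
translate([704, 0, 0]) house_frame();
translate([210, 349, 697]) spool();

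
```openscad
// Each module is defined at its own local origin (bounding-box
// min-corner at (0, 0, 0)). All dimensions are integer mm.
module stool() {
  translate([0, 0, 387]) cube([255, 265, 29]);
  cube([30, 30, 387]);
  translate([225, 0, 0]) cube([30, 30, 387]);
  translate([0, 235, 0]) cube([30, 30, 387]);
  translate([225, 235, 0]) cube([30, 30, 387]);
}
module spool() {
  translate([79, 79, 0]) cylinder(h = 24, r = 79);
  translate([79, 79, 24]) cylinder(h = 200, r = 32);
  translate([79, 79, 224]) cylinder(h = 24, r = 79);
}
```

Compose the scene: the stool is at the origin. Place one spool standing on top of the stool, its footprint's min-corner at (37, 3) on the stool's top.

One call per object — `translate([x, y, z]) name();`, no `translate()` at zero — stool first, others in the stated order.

stool();
translate([37, 3, 416]) spool();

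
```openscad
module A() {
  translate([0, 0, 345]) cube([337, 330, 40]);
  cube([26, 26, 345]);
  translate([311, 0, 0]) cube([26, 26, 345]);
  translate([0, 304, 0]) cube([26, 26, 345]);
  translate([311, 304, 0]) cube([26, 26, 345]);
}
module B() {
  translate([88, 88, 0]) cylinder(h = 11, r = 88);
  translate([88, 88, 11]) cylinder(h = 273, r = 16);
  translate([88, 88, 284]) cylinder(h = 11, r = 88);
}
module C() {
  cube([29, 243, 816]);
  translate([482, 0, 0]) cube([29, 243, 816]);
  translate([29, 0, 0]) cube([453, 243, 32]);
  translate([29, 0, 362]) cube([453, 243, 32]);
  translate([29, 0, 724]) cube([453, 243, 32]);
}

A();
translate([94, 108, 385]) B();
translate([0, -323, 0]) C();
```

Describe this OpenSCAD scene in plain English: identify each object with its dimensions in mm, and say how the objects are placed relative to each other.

A is a four-legged stool. The seat is 337×330 mm, 40 mm thick, top at z = 385 mm. It stands on four square legs, each 26×26 mm in cross-section, from z = 0 to the seat underside, each flush with a corner of the seat.

B is a spool: two coaxial disc flanges of radius 88 mm and thickness 11 mm, joined by a core cylinder of radius 16 mm and height 273 mm. The lower flange rests on z = 0 and the three cylinders share a vertical axis.

C is an open bookshelf. Two side panels, each 29 mm thick, 243 mm deep and 816 mm tall, stand 511 mm apart (outside-to-outside). Between them sit 3 shelves, each 32 mm thick and 243 mm deep, spanning the full gap between the sides. The bottom shelf rests on the floor (its underside at z = 0) and the clear gap between one shelf's top and the next shelf's underside is 330 mm.

The spool is on top of the stool. The bookshelf is on the floor beside the stool on its −y side.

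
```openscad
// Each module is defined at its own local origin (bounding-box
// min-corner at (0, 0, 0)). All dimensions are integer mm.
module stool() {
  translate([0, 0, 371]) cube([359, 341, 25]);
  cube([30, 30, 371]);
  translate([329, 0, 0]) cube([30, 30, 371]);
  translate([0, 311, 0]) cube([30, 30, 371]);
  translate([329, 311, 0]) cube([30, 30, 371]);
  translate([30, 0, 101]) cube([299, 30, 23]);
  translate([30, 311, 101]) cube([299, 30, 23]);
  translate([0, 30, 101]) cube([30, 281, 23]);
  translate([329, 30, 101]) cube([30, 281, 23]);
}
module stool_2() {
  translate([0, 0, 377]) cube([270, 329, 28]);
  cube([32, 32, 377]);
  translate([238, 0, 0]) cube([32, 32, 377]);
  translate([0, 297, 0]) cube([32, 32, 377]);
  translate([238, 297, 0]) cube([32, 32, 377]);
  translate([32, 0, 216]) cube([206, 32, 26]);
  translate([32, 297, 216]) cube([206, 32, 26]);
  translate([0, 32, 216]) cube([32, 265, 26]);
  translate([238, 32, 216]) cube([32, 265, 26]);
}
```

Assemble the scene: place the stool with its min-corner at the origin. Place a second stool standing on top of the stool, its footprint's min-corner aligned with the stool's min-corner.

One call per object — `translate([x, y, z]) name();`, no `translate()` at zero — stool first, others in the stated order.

stool();
translate([0, 0, 396]) stool_2();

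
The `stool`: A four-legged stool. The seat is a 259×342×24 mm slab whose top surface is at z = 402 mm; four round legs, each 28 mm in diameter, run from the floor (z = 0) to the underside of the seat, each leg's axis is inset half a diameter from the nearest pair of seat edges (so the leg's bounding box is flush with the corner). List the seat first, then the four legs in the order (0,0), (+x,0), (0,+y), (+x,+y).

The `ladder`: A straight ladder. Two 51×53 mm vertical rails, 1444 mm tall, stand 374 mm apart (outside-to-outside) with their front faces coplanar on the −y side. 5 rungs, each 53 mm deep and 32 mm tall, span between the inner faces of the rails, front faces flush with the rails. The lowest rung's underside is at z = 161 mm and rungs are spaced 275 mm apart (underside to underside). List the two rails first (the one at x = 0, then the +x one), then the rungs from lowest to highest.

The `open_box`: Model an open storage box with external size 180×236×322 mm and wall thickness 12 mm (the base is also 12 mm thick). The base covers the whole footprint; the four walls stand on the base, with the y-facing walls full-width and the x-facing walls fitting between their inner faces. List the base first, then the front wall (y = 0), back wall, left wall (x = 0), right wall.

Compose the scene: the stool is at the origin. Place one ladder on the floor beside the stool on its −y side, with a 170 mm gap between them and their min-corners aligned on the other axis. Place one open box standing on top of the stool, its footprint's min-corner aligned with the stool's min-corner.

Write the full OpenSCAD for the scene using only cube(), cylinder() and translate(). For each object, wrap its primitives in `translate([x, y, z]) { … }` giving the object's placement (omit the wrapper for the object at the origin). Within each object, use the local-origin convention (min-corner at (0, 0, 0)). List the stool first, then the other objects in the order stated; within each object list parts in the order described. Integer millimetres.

translate([0, 0, 378]) cube([259, 342, 24]);
translate([14, 14, 0]) cylinder(h = 378, r = 14);
translate([245, 14, 0]) cylinder(h = 378, r = 14);
translate([14, 328, 0]) cylinder(h = 378, r = 14);
translate([245, 328, 0]) cylinder(h = 378, r = 14);
translate([0, -223, 0]) {
  cube([51, 53, 1444]);
  translate([323, 0, 0]) cube([51, 53, 1444]);
  translate([51, 0, 161]) cube([272, 53, 32]);
  translate([51, 0, 436]) cube([272, 53, 32]);
  translate([51, 0, 711]) cube([272, 53, 32]);
  translate([51, 0, 986]) cube([272, 53, 32]);
  translate([51, 0, 1261]) cube([272, 53, 32]);
}
translate([0, 0, 402]) {
  cube([180, 236, 12]);
  translate([0, 0, 12]) cube([180, 12, 310]);
  translate([0, 224, 12]) cube([180, 12, 310]);
  translate([0, 12, 12]) cube([12, 212, 310]);
  translate([168, 12, 12]) cube([12, 212, 310]);
}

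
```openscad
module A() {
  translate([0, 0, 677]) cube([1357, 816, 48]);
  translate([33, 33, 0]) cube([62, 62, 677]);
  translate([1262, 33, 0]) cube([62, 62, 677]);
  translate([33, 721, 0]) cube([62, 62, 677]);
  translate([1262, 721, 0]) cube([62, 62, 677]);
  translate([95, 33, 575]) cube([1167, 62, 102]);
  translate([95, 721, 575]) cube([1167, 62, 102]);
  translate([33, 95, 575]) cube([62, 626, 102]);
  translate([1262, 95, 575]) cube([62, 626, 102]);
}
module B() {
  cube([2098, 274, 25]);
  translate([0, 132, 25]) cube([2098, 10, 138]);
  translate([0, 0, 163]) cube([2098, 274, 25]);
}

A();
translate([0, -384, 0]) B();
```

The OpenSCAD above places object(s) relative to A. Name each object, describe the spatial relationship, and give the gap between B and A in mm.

A is a table. B is an I-beam. The I-beam is on the floor beside the table on its −y side. The gap between the I-beam and the table is 110 mm.

The I-beam's nearest face is 110 mm from the table's −y face.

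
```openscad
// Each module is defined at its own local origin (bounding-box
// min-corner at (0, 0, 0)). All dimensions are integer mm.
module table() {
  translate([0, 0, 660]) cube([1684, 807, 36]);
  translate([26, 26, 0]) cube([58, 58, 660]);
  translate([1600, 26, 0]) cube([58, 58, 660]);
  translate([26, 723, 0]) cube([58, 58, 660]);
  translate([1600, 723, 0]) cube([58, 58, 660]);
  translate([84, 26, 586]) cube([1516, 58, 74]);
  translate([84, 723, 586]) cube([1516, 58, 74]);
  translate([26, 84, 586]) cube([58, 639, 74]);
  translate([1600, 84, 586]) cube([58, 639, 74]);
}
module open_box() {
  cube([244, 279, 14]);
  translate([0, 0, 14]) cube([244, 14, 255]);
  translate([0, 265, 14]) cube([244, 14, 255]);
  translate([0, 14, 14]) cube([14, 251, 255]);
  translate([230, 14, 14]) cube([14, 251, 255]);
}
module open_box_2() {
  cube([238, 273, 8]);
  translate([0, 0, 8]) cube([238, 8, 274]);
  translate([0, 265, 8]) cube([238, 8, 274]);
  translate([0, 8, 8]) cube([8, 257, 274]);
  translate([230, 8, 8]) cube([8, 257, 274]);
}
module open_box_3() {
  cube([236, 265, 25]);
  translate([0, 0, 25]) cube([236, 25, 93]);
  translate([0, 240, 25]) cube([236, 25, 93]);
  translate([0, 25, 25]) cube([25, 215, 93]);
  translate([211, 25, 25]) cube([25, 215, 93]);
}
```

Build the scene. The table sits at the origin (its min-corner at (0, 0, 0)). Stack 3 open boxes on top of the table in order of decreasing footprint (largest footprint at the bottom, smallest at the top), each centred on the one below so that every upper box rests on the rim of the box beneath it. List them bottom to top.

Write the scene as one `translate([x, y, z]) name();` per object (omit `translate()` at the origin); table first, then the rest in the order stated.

table();
translate([720, 264, 696]) open_box();
translate([723, 267, 965]) open_box_2();
translate([724, 271, 1247]) open_box_3();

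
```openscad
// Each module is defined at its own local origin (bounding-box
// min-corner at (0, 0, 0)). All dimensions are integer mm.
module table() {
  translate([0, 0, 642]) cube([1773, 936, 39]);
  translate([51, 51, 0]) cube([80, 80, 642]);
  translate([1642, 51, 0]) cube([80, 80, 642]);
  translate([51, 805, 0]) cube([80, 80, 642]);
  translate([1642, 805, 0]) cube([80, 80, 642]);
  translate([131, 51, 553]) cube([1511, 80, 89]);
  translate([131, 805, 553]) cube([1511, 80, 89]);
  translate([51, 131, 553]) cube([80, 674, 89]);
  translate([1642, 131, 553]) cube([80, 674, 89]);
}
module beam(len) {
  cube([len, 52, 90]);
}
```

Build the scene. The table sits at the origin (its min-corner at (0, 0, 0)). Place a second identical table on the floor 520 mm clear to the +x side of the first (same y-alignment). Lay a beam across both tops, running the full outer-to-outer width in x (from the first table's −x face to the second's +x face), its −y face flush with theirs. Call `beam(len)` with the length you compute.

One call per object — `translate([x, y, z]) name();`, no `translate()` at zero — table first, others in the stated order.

table();
translate([2293, 0, 0]) table();
translate([0, 0, 681]) beam(4066);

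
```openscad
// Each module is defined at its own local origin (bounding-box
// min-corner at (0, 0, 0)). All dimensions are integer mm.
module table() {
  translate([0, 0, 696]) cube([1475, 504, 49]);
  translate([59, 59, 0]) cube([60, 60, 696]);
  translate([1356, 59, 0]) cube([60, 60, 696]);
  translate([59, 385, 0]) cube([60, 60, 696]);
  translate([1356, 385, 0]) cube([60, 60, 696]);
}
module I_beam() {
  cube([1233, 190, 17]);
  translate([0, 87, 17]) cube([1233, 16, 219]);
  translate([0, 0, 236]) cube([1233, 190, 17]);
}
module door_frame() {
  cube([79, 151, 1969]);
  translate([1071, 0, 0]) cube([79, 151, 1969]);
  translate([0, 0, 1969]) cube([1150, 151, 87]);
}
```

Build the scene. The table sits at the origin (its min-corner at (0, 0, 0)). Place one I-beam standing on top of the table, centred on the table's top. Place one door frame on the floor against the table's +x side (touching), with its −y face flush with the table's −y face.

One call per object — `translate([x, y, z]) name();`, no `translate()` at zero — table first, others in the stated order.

table();
translate([121, 157, 745]) I_beam();
translate([1475, 0, 0]) door_frame();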